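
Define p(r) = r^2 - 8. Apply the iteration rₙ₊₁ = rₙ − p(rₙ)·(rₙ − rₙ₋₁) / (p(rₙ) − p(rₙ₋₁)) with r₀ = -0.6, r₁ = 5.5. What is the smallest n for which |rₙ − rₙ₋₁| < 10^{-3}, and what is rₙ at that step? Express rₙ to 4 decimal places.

n = 8, rₙ = 2.8284

p(-0.6) = -7.640000, p(5.5) = 22.250000
r₂ = 5.500000 − 22.250000·(6.100000)/(29.890000) = 0.959184;  |Δ| = 4.540816
p(0.959184) = -7.079967
r₃ = 0.959184 − (-7.079967)·(-4.540816)/(-29.329967) = 2.055292;  |Δ| = 1.096109
p(2.055292) = -3.775774
r₄ = 2.055292 − (-3.775774)·(1.096109)/(3.304193) = 3.307840;  |Δ| = 1.252547
p(3.307840) = 2.941803
r₅ = 3.307840 − 2.941803·(1.252547)/(6.717576) = 2.759316;  |Δ| = 0.548523
p(2.759316) = -0.386174
r₆ = 2.759316 − (-0.386174)·(-0.548523)/(-3.327976) = 2.822966;  |Δ| = 0.063650
p(2.822966) = -0.030862
r₇ = 2.822966 − (-0.030862)·(0.063650)/(0.355311) = 2.828495;  |Δ| = 0.005529
p(2.828495) = 0.000382
r₈ = 2.828495 − 0.000382·(0.005529)/(0.031245) = 2.828427;  |Δ| = 0.000068
|r₈ − r₇| = 0.000068 < 10^{-3}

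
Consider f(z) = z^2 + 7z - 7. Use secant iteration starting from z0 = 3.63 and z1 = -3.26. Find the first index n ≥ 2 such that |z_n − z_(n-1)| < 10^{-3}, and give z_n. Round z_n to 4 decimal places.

f(3.63) = 31.586900, f(-3.26) = -19.192400
z2 = -3.260000 − (-19.192400)·(-6.890000)/(-50.779300) = -0.655875;  |Δ| = 2.604125
f(-0.655875) = -11.160954
z3 = -0.655875 − (-11.160954)·(2.604125)/(8.031446) = 2.962965;  |Δ| = 3.618840
f(2.962965) = 22.519913
z4 = 2.962965 − 22.519913·(3.618840)/(33.680867) = 0.543313;  |Δ| = 2.419651
f(0.543313) = -2.901618
z5 = 0.543313 − (-2.901618)·(-2.419651)/(-25.421531) = 0.819493;  |Δ| = 0.276179
f(0.819493) = -0.591983
z6 = 0.819493 − (-0.591983)·(0.276179)/(2.309635) = 0.890280;  |Δ| = 0.070788
f(0.890280) = 0.024561
z7 = 0.890280 − 0.024561·(0.070788)/(0.616544) = 0.887460;  |Δ| = 0.002820
f(0.887460) = -0.000192
z8 = 0.887460 − (-0.000192)·(-0.002820)/(-0.024753) = 0.887482;  |Δ| = 0.000022
|z8 − z7| = 0.000022 < 10^{-3}

n = 8, z_n = 0.8875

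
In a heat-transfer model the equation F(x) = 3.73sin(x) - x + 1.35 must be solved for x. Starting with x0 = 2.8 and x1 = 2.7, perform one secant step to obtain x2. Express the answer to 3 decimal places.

F(2.8) = -0.20049, F(2.7) = 0.24413
x2 = 2.70000 − 0.24413·(2.70000 − 2.80000) / (0.24413 − (-0.20049)) = 2.70000 − (-0.02441)/(0.44462) = 2.75491

2.755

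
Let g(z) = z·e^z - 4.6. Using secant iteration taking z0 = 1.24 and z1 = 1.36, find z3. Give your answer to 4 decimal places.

g(1.24) = -0.315039, g(1.36) = 0.698823
z2 = 1.360000 − 0.698823·(1.360000 − 1.240000) / (0.698823 − (-0.315039)) = 1.360000 − (0.083859)/(1.013862) = 1.277288
g(1.277288) = -0.018499
z3 = 1.277288 − (-0.018499)·(1.277288 − 1.360000) / (-0.018499 − 0.698823) = 1.277288 − (0.001530)/(-0.717321) = 1.279421

1.2794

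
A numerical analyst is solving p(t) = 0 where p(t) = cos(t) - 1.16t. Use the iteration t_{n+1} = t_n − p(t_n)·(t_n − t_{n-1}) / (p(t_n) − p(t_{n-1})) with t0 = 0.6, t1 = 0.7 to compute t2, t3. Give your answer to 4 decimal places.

p(0.6) = 0.129336, p(0.7) = -0.047158
t2 = 0.700000 − (-0.047158)·(0.700000 − 0.600000) / (-0.047158 − 0.129336) = 0.700000 − (-0.004716)/(-0.176493) = 0.673281
p(0.673281) = 0.000775
t3 = 0.673281 − 0.000775·(0.673281 − 0.700000) / (0.000775 − (-0.047158)) = 0.673281 − (-0.000021)/(0.047932) = 0.673712

0.6733, 0.6737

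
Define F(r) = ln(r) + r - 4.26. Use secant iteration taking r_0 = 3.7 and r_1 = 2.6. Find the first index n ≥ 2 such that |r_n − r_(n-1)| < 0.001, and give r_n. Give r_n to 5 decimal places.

F(3.7) = 0.7483328, F(2.6) = -0.7044886
r_2 = 2.6000000 − (-0.7044886)·(-1.1000000)/(-1.4528214) = 3.1334017;  |Δ| = 0.5334017
F(3.1334017) = 0.0155209
r_3 = 3.1334017 − 0.0155209·(0.5334017)/(0.7200095) = 3.1219034;  |Δ| = 0.0114983
F(3.1219034) = 0.0003463
r_4 = 3.1219034 − 0.0003463·(-0.0114983)/(-0.0151747) = 3.1216410;  |Δ| = 0.0002624
|r_4 − r_3| = 0.0002624 < 0.001

n = 4, r_n = 3.12164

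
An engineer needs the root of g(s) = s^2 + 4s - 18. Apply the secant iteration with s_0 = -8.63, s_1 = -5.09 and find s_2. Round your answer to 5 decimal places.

g(-8.63) = 21.9569000, g(-5.09) = -12.4519000
s_2 = -5.0900000 − (-12.4519000)·(-5.0900000 − (-8.6300000)) / (-12.4519000 − 21.9569000) = -5.0900000 − (-44.0797260)/(-34.4088000) = -6.3710597

-6.37106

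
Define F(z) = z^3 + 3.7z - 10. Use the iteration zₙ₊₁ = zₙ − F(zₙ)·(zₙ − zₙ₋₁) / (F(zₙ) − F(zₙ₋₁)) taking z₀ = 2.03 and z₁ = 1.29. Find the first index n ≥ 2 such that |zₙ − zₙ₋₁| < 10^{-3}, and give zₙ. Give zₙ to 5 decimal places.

n = 5, zₙ = 1.59859

F(2.03) = 5.8764270, F(1.29) = -3.0803110
z₂ = 1.2900000 − (-3.0803110)·(-0.7400000)/(-8.9567380) = 1.5444933;  |Δ| = 0.2544933
F(1.5444933) = -0.6010481
z₃ = 1.5444933 − (-0.6010481)·(0.2544933)/(2.4792629) = 1.6061902;  |Δ| = 0.0616969
F(1.6061902) = 0.0866286
z₄ = 1.6061902 − 0.0866286·(0.0616969)/(0.6876767) = 1.5984181;  |Δ| = 0.0077721
F(1.5984181) = -0.0019904
z₅ = 1.5984181 − (-0.0019904)·(-0.0077721)/(-0.0886190) = 1.5985926;  |Δ| = 0.0001746
|z₅ − z₄| = 0.0001746 < 10^{-3}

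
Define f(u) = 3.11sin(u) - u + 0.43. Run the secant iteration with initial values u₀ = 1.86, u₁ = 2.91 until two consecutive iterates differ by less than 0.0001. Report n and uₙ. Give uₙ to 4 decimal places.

f(1.86) = 1.550846, f(2.91) = -1.766168
u₂ = 2.910000 − (-1.766168)·(1.050000)/(-3.317014) = 2.350920;  |Δ| = 0.559080
f(2.350920) = 0.289751
u₃ = 2.350920 − 0.289751·(-0.559080)/(2.055919) = 2.429714;  |Δ| = 0.078794
f(2.429714) = 0.031917
u₄ = 2.429714 − 0.031917·(0.078794)/(-0.257834) = 2.439468;  |Δ| = 0.009754
f(2.439468) = -0.000900
u₅ = 2.439468 − (-0.000900)·(0.009754)/(-0.032817) = 2.439200;  |Δ| = 0.000268
f(2.439200) = 0.000003
u₆ = 2.439200 − 0.000003·(-0.000268)/(0.000903) = 2.439201;  |Δ| = 0.000001
|u₆ − u₅| = 0.000001 < 0.0001

n = 6, uₙ = 2.4392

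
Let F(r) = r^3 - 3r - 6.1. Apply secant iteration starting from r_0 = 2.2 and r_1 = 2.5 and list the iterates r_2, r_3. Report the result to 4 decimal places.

F(2.2) = -2.052000, F(2.5) = 2.025000
r_2 = 2.500000 − 2.025000·(2.500000 − 2.200000) / (2.025000 − (-2.052000)) = 2.500000 − (0.607500)/(4.077000) = 2.350993
F(2.350993) = -0.158640
r_3 = 2.350993 − (-0.158640)·(2.350993 − 2.500000) / (-0.158640 − 2.025000) = 2.350993 − (0.023638)/(-2.183640) = 2.361819

2.3510, 2.3618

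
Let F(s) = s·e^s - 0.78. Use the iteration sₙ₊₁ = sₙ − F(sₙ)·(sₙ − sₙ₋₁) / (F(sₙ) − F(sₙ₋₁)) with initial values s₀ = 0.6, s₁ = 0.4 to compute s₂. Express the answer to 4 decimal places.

F(0.6) = 0.313271, F(0.4) = -0.183270
s₂ = 0.400000 − (-0.183270)·(0.400000 − 0.600000) / (-0.183270 − 0.313271) = 0.400000 − (0.036654)/(-0.496541) = 0.473819

0.4738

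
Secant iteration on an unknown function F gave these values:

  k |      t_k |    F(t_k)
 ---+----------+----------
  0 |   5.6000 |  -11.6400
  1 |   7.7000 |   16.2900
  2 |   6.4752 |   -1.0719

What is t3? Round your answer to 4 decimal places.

6.5508

t3 = 6.4752 − (-1.0719)·(6.4752 − 7.7000) / (-1.0719 − 16.2900)
   = 6.4752 − (1.312863)/(-17.361900) = 6.550817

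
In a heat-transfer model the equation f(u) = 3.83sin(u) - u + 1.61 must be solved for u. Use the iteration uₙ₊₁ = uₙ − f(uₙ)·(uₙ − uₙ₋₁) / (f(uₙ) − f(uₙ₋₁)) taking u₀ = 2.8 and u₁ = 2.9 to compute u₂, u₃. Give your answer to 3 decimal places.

f(2.8) = 0.09300, f(2.9) = -0.37368
u₂ = 2.90000 − (-0.37368)·(2.90000 − 2.80000) / (-0.37368 − 0.09300) = 2.90000 − (-0.03737)/(-0.46668) = 2.81993
f(2.81993) = 0.00091
u₃ = 2.81993 − 0.00091·(2.81993 − 2.90000) / (0.00091 − (-0.37368)) = 2.81993 − (-0.00007)/(0.37458) = 2.82012

2.820, 2.820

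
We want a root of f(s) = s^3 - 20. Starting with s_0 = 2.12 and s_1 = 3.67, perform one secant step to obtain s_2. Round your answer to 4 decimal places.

2.5268

f(2.12) = -10.471872, f(3.67) = 29.430863
s_2 = 3.670000 − 29.430863·(3.670000 − 2.120000) / (29.430863 − (-10.471872)) = 3.670000 − (45.617838)/(39.902735) = 2.526774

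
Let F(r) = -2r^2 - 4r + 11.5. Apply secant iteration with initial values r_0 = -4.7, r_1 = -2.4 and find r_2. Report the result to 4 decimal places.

F(-4.7) = -13.880000, F(-2.4) = 9.580000
r_2 = -2.400000 − 9.580000·(-2.400000 − (-4.700000)) / (9.580000 − (-13.880000)) = -2.400000 − (22.034000)/(23.460000) = -3.339216

-3.3392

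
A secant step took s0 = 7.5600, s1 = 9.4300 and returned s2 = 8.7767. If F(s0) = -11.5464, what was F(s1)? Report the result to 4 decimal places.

The secant line through (7.5600, -11.5464) and (9.4300, F(s1)) crosses zero at s2 = 8.7767.
So (7.5600, -11.5464), (9.4300, F(s1)), (8.7767, 0) are collinear:
F(s1) = -11.5464 · (9.4300 − 8.7767) / (7.5600 − 8.7767) = -11.5464 · (0.653300)/(-1.216700) = 6.199772

6.1998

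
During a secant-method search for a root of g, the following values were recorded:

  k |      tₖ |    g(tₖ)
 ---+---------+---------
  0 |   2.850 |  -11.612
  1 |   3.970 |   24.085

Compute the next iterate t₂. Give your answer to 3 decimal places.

3.214

t₂ = 3.970 − 24.085·(3.970 − 2.850) / (24.085 − (-11.612))
   = 3.970 − (26.97520)/(35.69700) = 3.21433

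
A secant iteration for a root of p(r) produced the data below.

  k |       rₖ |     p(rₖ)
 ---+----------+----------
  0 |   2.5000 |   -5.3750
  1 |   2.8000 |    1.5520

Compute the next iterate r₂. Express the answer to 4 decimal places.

2.7328

r₂ = 2.8000 − 1.5520·(2.8000 − 2.5000) / (1.5520 − (-5.3750))
   = 2.8000 − (0.465600)/(6.927000) = 2.732785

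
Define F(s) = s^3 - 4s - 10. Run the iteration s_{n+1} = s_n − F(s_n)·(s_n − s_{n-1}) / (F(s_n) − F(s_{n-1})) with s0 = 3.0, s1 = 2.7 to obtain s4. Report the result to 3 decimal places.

2.761

F(3.0) = 5.00000, F(2.7) = -1.11700
s2 = 2.70000 − (-1.11700)·(2.70000 − 3.00000) / (-1.11700 − 5.00000) = 2.70000 − (0.33510)/(-6.11700) = 2.75478
F(2.75478) = -0.11358
s3 = 2.75478 − (-0.11358)·(2.75478 − 2.70000) / (-0.11358 − (-1.11700)) = 2.75478 − (-0.00622)/(1.00342) = 2.76098
F(2.76098) = 0.00311
s4 = 2.76098 − 0.00311·(2.76098 − 2.75478) / (0.00311 − (-0.11358)) = 2.76098 − (0.00002)/(0.11668) = 2.76082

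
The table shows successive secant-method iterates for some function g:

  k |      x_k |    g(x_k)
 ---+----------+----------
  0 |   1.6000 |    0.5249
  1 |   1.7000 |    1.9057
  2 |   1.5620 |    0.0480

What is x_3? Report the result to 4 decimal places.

1.5584

x_3 = 1.5620 − 0.0480·(1.5620 − 1.7000) / (0.0480 − 1.9057)
   = 1.5620 − (-0.006624)/(-1.857700) = 1.558434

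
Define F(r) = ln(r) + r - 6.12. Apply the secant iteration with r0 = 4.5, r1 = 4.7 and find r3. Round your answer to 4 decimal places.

F(4.5) = -0.115923, F(4.7) = 0.127563
r2 = 4.700000 − 0.127563·(4.700000 − 4.500000) / (0.127563 − (-0.115923)) = 4.700000 − (0.025513)/(0.243485) = 4.595219
F(4.595219) = 0.000236
r3 = 4.595219 − 0.000236·(4.595219 − 4.700000) / (0.000236 − 0.127563) = 4.595219 − (-0.000025)/(-0.127327) = 4.595025

4.5950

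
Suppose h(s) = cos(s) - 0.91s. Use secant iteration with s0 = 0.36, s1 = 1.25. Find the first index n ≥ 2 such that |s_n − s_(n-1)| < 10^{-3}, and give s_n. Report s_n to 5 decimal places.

n = 5, s_n = 0.78069

h(0.36) = 0.6082968, h(1.25) = -0.8221776
s2 = 1.2500000 − (-0.8221776)·(0.8900000)/(-1.4304745) = 0.7384648;  |Δ| = 0.5115352
h(0.7384648) = 0.0675000
s3 = 0.7384648 − 0.0675000·(-0.5115352)/(0.8896776) = 0.7772750;  |Δ| = 0.0388102
h(0.7772750) = 0.0055071
s4 = 0.7772750 − 0.0055071·(0.0388102)/(-0.0619929) = 0.7807227;  |Δ| = 0.0034477
h(0.7807227) = -0.0000525
s5 = 0.7807227 − (-0.0000525)·(0.0034477)/(-0.0055596) = 0.7806901;  |Δ| = 0.0000326
|s5 − s4| = 0.0000326 < 10^{-3}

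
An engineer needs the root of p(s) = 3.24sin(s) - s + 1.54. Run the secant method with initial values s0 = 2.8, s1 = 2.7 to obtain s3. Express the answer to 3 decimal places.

2.757

p(2.8) = -0.17464, p(2.7) = 0.22471
s2 = 2.70000 − 0.22471·(2.70000 − 2.80000) / (0.22471 − (-0.17464)) = 2.70000 − (-0.02247)/(0.39935) = 2.75627
p(2.75627) = 0.00151
s3 = 2.75627 − 0.00151·(2.75627 − 2.70000) / (0.00151 − 0.22471) = 2.75627 − (0.00009)/(-0.22320) = 2.75665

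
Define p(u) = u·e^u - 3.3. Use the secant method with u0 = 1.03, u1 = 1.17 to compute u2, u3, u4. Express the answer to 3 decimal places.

1.096, 1.099, 1.099

p(1.03) = -0.41490, p(1.17) = 0.46973
u2 = 1.17000 − 0.46973·(1.17000 − 1.03000) / (0.46973 − (-0.41490)) = 1.17000 − (0.06576)/(0.88463) = 1.09566
p(1.09566) = -0.02270
u3 = 1.09566 − (-0.02270)·(1.09566 − 1.17000) / (-0.02270 − 0.46973) = 1.09566 − (0.00169)/(-0.49243) = 1.09909
p(1.09909) = -0.00116
u4 = 1.09909 − (-0.00116)·(1.09909 − 1.09566) / (-0.00116 − (-0.02270)) = 1.09909 − (0.00000)/(0.02154) = 1.09927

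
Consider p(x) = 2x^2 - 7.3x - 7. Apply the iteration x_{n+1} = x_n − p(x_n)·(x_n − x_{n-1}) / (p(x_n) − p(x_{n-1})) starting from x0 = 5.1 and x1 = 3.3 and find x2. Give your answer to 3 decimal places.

4.280

p(5.1) = 7.79000, p(3.3) = -9.31000
x2 = 3.30000 − (-9.31000)·(3.30000 − 5.10000) / (-9.31000 − 7.79000) = 3.30000 − (16.75800)/(-17.10000) = 4.28000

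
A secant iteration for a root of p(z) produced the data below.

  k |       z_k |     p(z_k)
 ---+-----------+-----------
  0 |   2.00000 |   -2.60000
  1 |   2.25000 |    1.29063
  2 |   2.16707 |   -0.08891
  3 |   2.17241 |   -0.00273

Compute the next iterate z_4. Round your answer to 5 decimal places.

2.17258

z_4 = 2.17241 − (-0.00273)·(2.17241 − 2.16707) / (-0.00273 − (-0.08891))
   = 2.17241 − (-0.0000146)/(0.0861800) = 2.1725792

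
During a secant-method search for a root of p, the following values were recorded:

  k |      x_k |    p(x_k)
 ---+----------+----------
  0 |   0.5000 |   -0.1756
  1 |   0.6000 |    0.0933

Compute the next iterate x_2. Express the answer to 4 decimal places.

x_2 = 0.6000 − 0.0933·(0.6000 − 0.5000) / (0.0933 − (-0.1756))
   = 0.6000 − (0.009330)/(0.268900) = 0.565303

0.5653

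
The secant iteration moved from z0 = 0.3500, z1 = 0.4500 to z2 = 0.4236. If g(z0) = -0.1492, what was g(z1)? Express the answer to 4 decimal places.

0.0535

The secant line through (0.3500, -0.1492) and (0.4500, g(z1)) crosses zero at z2 = 0.4236.
So (0.3500, -0.1492), (0.4500, g(z1)), (0.4236, 0) are collinear:
g(z1) = -0.1492 · (0.4500 − 0.4236) / (0.3500 − 0.4236) = -0.1492 · (0.026400)/(-0.073600) = 0.053517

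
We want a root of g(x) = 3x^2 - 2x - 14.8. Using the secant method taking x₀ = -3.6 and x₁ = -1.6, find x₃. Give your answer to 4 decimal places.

g(-3.6) = 31.280000, g(-1.6) = -3.920000
x₂ = -1.600000 − (-3.920000)·(-1.600000 − (-3.600000)) / (-3.920000 − 31.280000) = -1.600000 − (-7.840000)/(-35.200000) = -1.822727
g(-1.822727) = -1.187541
x₃ = -1.822727 − (-1.187541)·(-1.822727 − (-1.600000)) / (-1.187541 − (-3.920000)) = -1.822727 − (0.264498)/(2.732459) = -1.919526

-1.9195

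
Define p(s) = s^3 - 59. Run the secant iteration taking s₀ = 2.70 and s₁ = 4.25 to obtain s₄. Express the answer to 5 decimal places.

3.89336

p(2.70) = -39.3170000, p(4.25) = 17.7656250
s₂ = 4.2500000 − 17.7656250·(4.2500000 − 2.7000000) / (17.7656250 − (-39.3170000)) = 4.2500000 − (27.5367187)/(57.0826250) = 3.7675989
p(3.7675989) = -5.5196798
s₃ = 3.7675989 − (-5.5196798)·(3.7675989 − 4.2500000) / (-5.5196798 − 17.7656250) = 3.7675989 − (2.6626994)/(-23.2853048) = 3.8819500
p(3.8819500) = -0.5008152
s₄ = 3.8819500 − (-0.5008152)·(3.8819500 − 3.7675989) / (-0.5008152 − (-5.5196798)) = 3.8819500 − (-0.0572688)/(5.0188646) = 3.8933607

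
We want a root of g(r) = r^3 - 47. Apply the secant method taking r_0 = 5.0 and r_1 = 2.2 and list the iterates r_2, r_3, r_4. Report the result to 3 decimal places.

g(5.0) = 78.00000, g(2.2) = -36.35200
r_2 = 2.20000 − (-36.35200)·(2.20000 − 5.00000) / (-36.35200 − 78.00000) = 2.20000 − (101.78560)/(-114.35200) = 3.09011
g(3.09011) = -17.49328
r_3 = 3.09011 − (-17.49328)·(3.09011 − 2.20000) / (-17.49328 − (-36.35200)) = 3.09011 − (-15.57091)/(18.85872) = 3.91577
g(3.91577) = 13.04145
r_4 = 3.91577 − 13.04145·(3.91577 − 3.09011) / (13.04145 − (-17.49328)) = 3.91577 − (10.76782)/(30.53473) = 3.56313

3.090, 3.916, 3.563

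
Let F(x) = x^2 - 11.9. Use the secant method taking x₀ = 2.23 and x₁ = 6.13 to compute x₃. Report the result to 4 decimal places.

F(2.23) = -6.927100, F(6.13) = 25.676900
x₂ = 6.130000 − 25.676900·(6.130000 − 2.230000) / (25.676900 − (-6.927100)) = 6.130000 − (100.139910)/(32.604000) = 3.058600
F(3.058600) = -2.544963
x₃ = 3.058600 − (-2.544963)·(3.058600 − 6.130000) / (-2.544963 − 25.676900) = 3.058600 − (7.816598)/(-28.221863) = 3.335570

3.3356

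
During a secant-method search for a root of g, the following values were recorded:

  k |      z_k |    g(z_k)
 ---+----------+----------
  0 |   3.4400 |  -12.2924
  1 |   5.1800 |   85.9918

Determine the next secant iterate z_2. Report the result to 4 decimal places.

3.6576

z_2 = 5.1800 − 85.9918·(5.1800 − 3.4400) / (85.9918 − (-12.2924))
   = 5.1800 − (149.625732)/(98.284200) = 3.657622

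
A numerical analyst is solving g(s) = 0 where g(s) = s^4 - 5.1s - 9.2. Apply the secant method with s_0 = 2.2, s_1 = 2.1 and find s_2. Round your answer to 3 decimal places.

2.113

g(2.2) = 3.00560, g(2.1) = -0.46190
s_2 = 2.10000 − (-0.46190)·(2.10000 − 2.20000) / (-0.46190 − 3.00560) = 2.10000 − (0.04619)/(-3.46750) = 2.11332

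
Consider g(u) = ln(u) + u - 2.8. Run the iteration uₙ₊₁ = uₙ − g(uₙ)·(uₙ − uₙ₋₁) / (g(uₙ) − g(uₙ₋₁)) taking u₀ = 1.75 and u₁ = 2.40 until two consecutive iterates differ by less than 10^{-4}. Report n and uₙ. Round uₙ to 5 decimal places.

g(1.75) = -0.4903842, g(2.40) = 0.4754687
u₂ = 2.4000000 − 0.4754687·(0.6500000)/(0.9658529) = 2.0800189;  |Δ| = 0.3199811
g(2.0800189) = 0.0123959
u₃ = 2.0800189 − 0.0123959·(-0.3199811)/(-0.4630728) = 2.0714534;  |Δ| = 0.0085655
g(2.0714534) = -0.0002961
u₄ = 2.0714534 − (-0.0002961)·(-0.0085655)/(-0.0126920) = 2.0716532;  |Δ| = 0.0001998
g(2.0716532) = 0.0000002
u₅ = 2.0716532 − 0.0000002·(0.0001998)/(0.0002963) = 2.0716531;  |Δ| = 0.0000001
|u₅ − u₄| = 0.0000001 < 10^{-4}

n = 5, uₙ = 2.07165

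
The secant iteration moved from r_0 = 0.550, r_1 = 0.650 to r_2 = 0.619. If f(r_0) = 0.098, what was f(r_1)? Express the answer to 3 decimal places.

The secant line through (0.550, 0.098) and (0.650, f(r_1)) crosses zero at r_2 = 0.619.
So (0.550, 0.098), (0.650, f(r_1)), (0.619, 0) are collinear:
f(r_1) = 0.098 · (0.650 − 0.619) / (0.550 − 0.619) = 0.098 · (0.03100)/(-0.06900) = -0.04403

-0.044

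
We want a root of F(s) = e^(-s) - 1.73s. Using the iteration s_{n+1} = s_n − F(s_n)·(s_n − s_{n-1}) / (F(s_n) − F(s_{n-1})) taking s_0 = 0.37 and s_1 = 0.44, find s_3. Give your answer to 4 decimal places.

0.3910

F(0.37) = 0.050634, F(0.44) = -0.117164
s_2 = 0.440000 − (-0.117164)·(0.440000 − 0.370000) / (-0.117164 − 0.050634) = 0.440000 − (-0.008201)/(-0.167798) = 0.391123
F(0.391123) = -0.000346
s_3 = 0.391123 − (-0.000346)·(0.391123 − 0.440000) / (-0.000346 − (-0.117164)) = 0.391123 − (0.000017)/(0.116818) = 0.390978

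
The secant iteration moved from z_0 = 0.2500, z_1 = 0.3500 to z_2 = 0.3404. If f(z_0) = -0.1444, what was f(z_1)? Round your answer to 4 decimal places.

0.0153

The secant line through (0.2500, -0.1444) and (0.3500, f(z_1)) crosses zero at z_2 = 0.3404.
So (0.2500, -0.1444), (0.3500, f(z_1)), (0.3404, 0) are collinear:
f(z_1) = -0.1444 · (0.3500 − 0.3404) / (0.2500 − 0.3404) = -0.1444 · (0.009600)/(-0.090400) = 0.015335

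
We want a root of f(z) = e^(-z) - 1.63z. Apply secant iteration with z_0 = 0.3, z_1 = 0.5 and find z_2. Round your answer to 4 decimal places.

0.4094

f(0.3) = 0.251818, f(0.5) = -0.208469
z_2 = 0.500000 − (-0.208469)·(0.500000 − 0.300000) / (-0.208469 − 0.251818) = 0.500000 − (-0.041694)/(-0.460288) = 0.409418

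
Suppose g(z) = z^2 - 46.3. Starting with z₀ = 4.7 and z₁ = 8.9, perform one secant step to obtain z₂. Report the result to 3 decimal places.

6.480

g(4.7) = -24.21000, g(8.9) = 32.91000
z₂ = 8.90000 − 32.91000·(8.90000 − 4.70000) / (32.91000 − (-24.21000)) = 8.90000 − (138.22200)/(57.12000) = 6.48015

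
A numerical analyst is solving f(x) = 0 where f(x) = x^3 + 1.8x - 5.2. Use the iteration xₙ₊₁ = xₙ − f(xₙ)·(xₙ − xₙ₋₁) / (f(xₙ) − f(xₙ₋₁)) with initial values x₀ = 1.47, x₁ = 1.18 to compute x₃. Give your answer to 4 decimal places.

1.3928

f(1.47) = 0.622523, f(1.18) = -1.432968
x₂ = 1.180000 − (-1.432968)·(1.180000 − 1.470000) / (-1.432968 − 0.622523) = 1.180000 − (0.415561)/(-2.055491) = 1.382171
f(1.382171) = -0.071597
x₃ = 1.382171 − (-0.071597)·(1.382171 − 1.180000) / (-0.071597 − (-1.432968)) = 1.382171 − (-0.014475)/(1.361371) = 1.392804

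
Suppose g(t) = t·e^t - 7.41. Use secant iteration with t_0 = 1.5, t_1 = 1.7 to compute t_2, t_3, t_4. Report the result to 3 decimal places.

g(1.5) = -0.68747, g(1.7) = 1.89571
t_2 = 1.70000 − 1.89571·(1.70000 − 1.50000) / (1.89571 − (-0.68747)) = 1.70000 − (0.37914)/(2.58318) = 1.55323
g(1.55323) = -0.06837
t_3 = 1.55323 − (-0.06837)·(1.55323 − 1.70000) / (-0.06837 − 1.89571) = 1.55323 − (0.01004)/(-1.96408) = 1.55834
g(1.55834) = -0.00649
t_4 = 1.55834 − (-0.00649)·(1.55834 − 1.55323) / (-0.00649 − (-0.06837)) = 1.55834 − (-0.00003)/(0.06188) = 1.55887

1.553, 1.558, 1.559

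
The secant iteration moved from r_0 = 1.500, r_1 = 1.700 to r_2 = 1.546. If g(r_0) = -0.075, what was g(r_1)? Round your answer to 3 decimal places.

The secant line through (1.500, -0.075) and (1.700, g(r_1)) crosses zero at r_2 = 1.546.
So (1.500, -0.075), (1.700, g(r_1)), (1.546, 0) are collinear:
g(r_1) = -0.075 · (1.700 − 1.546) / (1.500 − 1.546) = -0.075 · (0.15400)/(-0.04600) = 0.25109

0.251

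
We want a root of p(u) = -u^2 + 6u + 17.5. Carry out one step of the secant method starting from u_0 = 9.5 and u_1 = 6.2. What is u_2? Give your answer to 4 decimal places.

p(9.5) = -15.750000, p(6.2) = 16.260000
u_2 = 6.200000 − 16.260000·(6.200000 − 9.500000) / (16.260000 − (-15.750000)) = 6.200000 − (-53.658000)/(32.010000) = 7.876289

7.8763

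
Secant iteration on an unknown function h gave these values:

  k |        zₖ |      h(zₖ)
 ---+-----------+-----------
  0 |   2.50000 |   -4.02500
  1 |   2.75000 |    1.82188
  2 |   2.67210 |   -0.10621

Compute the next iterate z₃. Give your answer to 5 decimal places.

2.67639

z₃ = 2.67210 − (-0.10621)·(2.67210 − 2.75000) / (-0.10621 − 1.82188)
   = 2.67210 − (0.0082738)/(-1.9280900) = 2.6763912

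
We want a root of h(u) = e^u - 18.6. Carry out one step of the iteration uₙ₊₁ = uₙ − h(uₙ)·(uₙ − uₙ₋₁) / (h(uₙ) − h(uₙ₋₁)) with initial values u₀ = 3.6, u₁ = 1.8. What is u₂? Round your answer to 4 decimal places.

2.5395

h(3.6) = 17.998234, h(1.8) = -12.550353
u₂ = 1.800000 − (-12.550353)·(1.800000 − 3.600000) / (-12.550353 − 17.998234) = 1.800000 − (22.590635)/(-30.548587) = 2.539499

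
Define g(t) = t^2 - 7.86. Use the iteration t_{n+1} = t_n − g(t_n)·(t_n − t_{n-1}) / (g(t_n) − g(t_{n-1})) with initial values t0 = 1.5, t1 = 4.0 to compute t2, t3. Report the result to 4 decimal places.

g(1.5) = -5.610000, g(4.0) = 8.140000
t2 = 4.000000 − 8.140000·(4.000000 − 1.500000) / (8.140000 − (-5.610000)) = 4.000000 − (20.350000)/(13.750000) = 2.520000
g(2.520000) = -1.509600
t3 = 2.520000 − (-1.509600)·(2.520000 − 4.000000) / (-1.509600 − 8.140000) = 2.520000 − (2.234208)/(-9.649600) = 2.751534

2.5200, 2.7515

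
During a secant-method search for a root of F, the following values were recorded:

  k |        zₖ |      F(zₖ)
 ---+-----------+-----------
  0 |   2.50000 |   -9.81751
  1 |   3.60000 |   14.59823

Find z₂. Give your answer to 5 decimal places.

z₂ = 3.60000 − 14.59823·(3.60000 − 2.50000) / (14.59823 − (-9.81751))
   = 3.60000 − (16.0580530)/(24.4157400) = 2.9423073

2.94231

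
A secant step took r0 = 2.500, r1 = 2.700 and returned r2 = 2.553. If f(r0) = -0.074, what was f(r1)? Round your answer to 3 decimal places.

0.205

The secant line through (2.500, -0.074) and (2.700, f(r1)) crosses zero at r2 = 2.553.
So (2.500, -0.074), (2.700, f(r1)), (2.553, 0) are collinear:
f(r1) = -0.074 · (2.700 − 2.553) / (2.500 − 2.553) = -0.074 · (0.14700)/(-0.05300) = 0.20525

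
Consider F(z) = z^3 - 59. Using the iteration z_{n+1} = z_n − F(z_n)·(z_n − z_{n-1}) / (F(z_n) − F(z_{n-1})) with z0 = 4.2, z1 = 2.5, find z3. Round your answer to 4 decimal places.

3.9555

F(4.2) = 15.088000, F(2.5) = -43.375000
z2 = 2.500000 − (-43.375000)·(2.500000 − 4.200000) / (-43.375000 − 15.088000) = 2.500000 − (73.737500)/(-58.463000) = 3.761268
F(3.761268) = -5.788834
z3 = 3.761268 − (-5.788834)·(3.761268 − 2.500000) / (-5.788834 − (-43.375000)) = 3.761268 − (-7.301271)/(37.586166) = 3.955522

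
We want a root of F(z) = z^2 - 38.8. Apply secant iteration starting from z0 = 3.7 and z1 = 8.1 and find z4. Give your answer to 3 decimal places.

6.231

F(3.7) = -25.11000, F(8.1) = 26.81000
z2 = 8.10000 − 26.81000·(8.10000 − 3.70000) / (26.81000 − (-25.11000)) = 8.10000 − (117.96400)/(51.92000) = 5.82797
F(5.82797) = -4.83481
z3 = 5.82797 − (-4.83481)·(5.82797 − 8.10000) / (-4.83481 − 26.81000) = 5.82797 − (10.98485)/(-31.64481) = 6.17510
F(6.17510) = -0.66819
z4 = 6.17510 − (-0.66819)·(6.17510 − 5.82797) / (-0.66819 − (-4.83481)) = 6.17510 − (-0.23195)/(4.16662) = 6.23076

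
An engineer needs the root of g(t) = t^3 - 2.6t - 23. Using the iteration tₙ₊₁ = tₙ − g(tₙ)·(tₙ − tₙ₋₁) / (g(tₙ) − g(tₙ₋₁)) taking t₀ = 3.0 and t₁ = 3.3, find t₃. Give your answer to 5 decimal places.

g(3.0) = -3.8000000, g(3.3) = 4.3570000
t₂ = 3.3000000 − 4.3570000·(3.3000000 − 3.0000000) / (4.3570000 − (-3.8000000)) = 3.3000000 − (1.3071000)/(8.1570000) = 3.1397573
g(3.1397573) = -0.2114042
t₃ = 3.1397573 − (-0.2114042)·(3.1397573 − 3.3000000) / (-0.2114042 − 4.3570000) = 3.1397573 − (0.0338760)/(-4.5684042) = 3.1471725

3.14717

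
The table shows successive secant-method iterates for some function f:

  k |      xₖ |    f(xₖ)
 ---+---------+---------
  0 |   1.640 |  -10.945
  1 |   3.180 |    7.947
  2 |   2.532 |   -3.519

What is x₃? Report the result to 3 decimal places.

2.731

x₃ = 2.532 − (-3.519)·(2.532 − 3.180) / (-3.519 − 7.947)
   = 2.532 − (2.28031)/(-11.46600) = 2.73088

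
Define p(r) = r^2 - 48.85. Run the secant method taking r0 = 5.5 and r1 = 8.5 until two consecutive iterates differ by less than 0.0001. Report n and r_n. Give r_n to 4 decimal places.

n = 6, r_n = 6.9893

p(5.5) = -18.600000, p(8.5) = 23.400000
r2 = 8.500000 − 23.400000·(3.000000)/(42.000000) = 6.828571;  |Δ| = 1.671429
p(6.828571) = -2.220612
r3 = 6.828571 − (-2.220612)·(-1.671429)/(-25.620612) = 6.973439;  |Δ| = 0.144868
p(6.973439) = -0.221149
r4 = 6.973439 − (-0.221149)·(0.144868)/(1.999463) = 6.989462;  |Δ| = 0.016023
p(6.989462) = 0.002578
r5 = 6.989462 − 0.002578·(0.016023)/(0.223727) = 6.989277;  |Δ| = 0.000185
p(6.989277) = -0.000003
r6 = 6.989277 − (-0.000003)·(-0.000185)/(-0.002581) = 6.989278;  |Δ| = 0.000000
|r6 − r5| = 0.000000 < 0.0001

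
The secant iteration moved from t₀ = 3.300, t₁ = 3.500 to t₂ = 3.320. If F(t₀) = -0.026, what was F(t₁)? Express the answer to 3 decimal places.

The secant line through (3.300, -0.026) and (3.500, F(t₁)) crosses zero at t₂ = 3.320.
So (3.300, -0.026), (3.500, F(t₁)), (3.320, 0) are collinear:
F(t₁) = -0.026 · (3.500 − 3.320) / (3.300 − 3.320) = -0.026 · (0.18000)/(-0.02000) = 0.23400

0.234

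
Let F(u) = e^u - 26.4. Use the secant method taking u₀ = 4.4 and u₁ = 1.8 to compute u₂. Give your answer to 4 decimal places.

F(4.4) = 55.050869, F(1.8) = -20.350353
u₂ = 1.800000 − (-20.350353)·(1.800000 − 4.400000) / (-20.350353 − 55.050869) = 1.800000 − (52.910917)/(-75.401221) = 2.501725

2.5017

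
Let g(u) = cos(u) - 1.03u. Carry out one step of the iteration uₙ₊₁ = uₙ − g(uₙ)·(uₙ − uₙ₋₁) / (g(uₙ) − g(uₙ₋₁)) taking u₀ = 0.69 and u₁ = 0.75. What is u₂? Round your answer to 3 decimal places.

0.726

g(0.69) = 0.06055, g(0.75) = -0.04081
u₂ = 0.75000 − (-0.04081)·(0.75000 − 0.69000) / (-0.04081 − 0.06055) = 0.75000 − (-0.00245)/(-0.10136) = 0.72584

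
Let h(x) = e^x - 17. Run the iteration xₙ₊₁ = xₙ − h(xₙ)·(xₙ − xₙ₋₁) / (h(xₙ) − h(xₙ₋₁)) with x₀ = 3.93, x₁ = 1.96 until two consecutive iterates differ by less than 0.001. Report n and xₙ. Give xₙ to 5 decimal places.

h(3.93) = 33.9069777, h(1.96) = -9.9006729
x₂ = 1.9600000 − (-9.9006729)·(-1.9700000)/(-43.8076506) = 2.4052265;  |Δ| = 0.4452265
h(2.4052265) = -5.9190605
x₃ = 2.4052265 − (-5.9190605)·(0.4452265)/(3.9816124) = 3.0670996;  |Δ| = 0.6618732
h(3.0670996) = 4.4795137
x₄ = 3.0670996 − 4.4795137·(0.6618732)/(10.3985742) = 2.7819769;  |Δ| = 0.2851227
h(2.7819769) = -0.8490819
x₅ = 2.7819769 − (-0.8490819)·(-0.2851227)/(-5.3285956) = 2.8274096;  |Δ| = 0.0454327
h(2.8274096) = -0.0983777
x₆ = 2.8274096 − (-0.0983777)·(0.0454327)/(0.7507041) = 2.8333634;  |Δ| = 0.0059538
h(2.8333634) = 0.0025519
x₇ = 2.8333634 − 0.0025519·(0.0059538)/(0.1009296) = 2.8332129;  |Δ| = 0.0001505
|x₇ − x₆| = 0.0001505 < 0.001

n = 7, xₙ = 2.83321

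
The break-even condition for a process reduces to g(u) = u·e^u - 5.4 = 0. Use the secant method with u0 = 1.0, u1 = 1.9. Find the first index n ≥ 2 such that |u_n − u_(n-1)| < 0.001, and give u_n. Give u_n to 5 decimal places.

n = 6, u_n = 1.37092

g(1.0) = -2.6817182, g(1.9) = 7.3031994
u2 = 1.9000000 − 7.3031994·(0.9000000)/(9.9849176) = 1.2417192;  |Δ| = 0.6582808
g(1.2417192) = -1.1017151
u3 = 1.2417192 − (-1.1017151)·(-0.6582808)/(-8.4049145) = 1.3280066;  |Δ| = 0.0862874
g(1.3280066) = -0.3887491
u4 = 1.3280066 − (-0.3887491)·(0.0862874)/(0.7129660) = 1.3750553;  |Δ| = 0.0470487
g(1.3750553) = 0.0387498
u5 = 1.3750553 − 0.0387498·(0.0470487)/(0.4274989) = 1.3707906;  |Δ| = 0.0042646
g(1.3707906) = -0.0011912
u6 = 1.3707906 − (-0.0011912)·(-0.0042646)/(-0.0399410) = 1.3709178;  |Δ| = 0.0001272
|u6 − u5| = 0.0001272 < 0.001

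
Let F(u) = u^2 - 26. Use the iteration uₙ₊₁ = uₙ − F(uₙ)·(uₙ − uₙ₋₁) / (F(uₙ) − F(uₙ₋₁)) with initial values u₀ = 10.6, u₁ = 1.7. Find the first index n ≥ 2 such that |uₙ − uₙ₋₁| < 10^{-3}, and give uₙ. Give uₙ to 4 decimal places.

n = 7, uₙ = 5.0990

F(10.6) = 86.360000, F(1.7) = -23.110000
u₂ = 1.700000 − (-23.110000)·(-8.900000)/(-109.470000) = 3.578862;  |Δ| = 1.878862
F(3.578862) = -13.191748
u₃ = 3.578862 − (-13.191748)·(1.878862)/(9.918252) = 6.077838;  |Δ| = 2.498976
F(6.077838) = 10.940111
u₄ = 6.077838 − 10.940111·(2.498976)/(24.131859) = 4.944934;  |Δ| = 1.132904
F(4.944934) = -1.547628
u₅ = 4.944934 − (-1.547628)·(-1.132904)/(-12.487739) = 5.085337;  |Δ| = 0.140403
F(5.085337) = -0.139350
u₆ = 5.085337 − (-0.139350)·(0.140403)/(1.408278) = 5.099230;  |Δ| = 0.013893
F(5.099230) = 0.002144
u₇ = 5.099230 − 0.002144·(0.013893)/(0.141494) = 5.099019;  |Δ| = 0.000210
|u₇ − u₆| = 0.000210 < 10^{-3}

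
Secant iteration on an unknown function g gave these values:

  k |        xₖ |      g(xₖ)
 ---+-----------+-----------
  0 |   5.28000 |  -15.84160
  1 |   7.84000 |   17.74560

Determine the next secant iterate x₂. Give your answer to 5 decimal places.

6.48744

x₂ = 7.84000 − 17.74560·(7.84000 − 5.28000) / (17.74560 − (-15.84160))
   = 7.84000 − (45.4287360)/(33.5872000) = 6.4874390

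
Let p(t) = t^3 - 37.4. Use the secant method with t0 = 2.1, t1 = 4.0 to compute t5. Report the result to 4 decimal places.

p(2.1) = -28.139000, p(4.0) = 26.600000
t2 = 4.000000 − 26.600000·(4.000000 − 2.100000) / (26.600000 − (-28.139000)) = 4.000000 − (50.540000)/(54.739000) = 3.076709
p(3.076709) = -8.275434
t3 = 3.076709 − (-8.275434)·(3.076709 − 4.000000) / (-8.275434 − 26.600000) = 3.076709 − (7.640629)/(-34.875434) = 3.295793
p(3.295793) = -1.600271
t4 = 3.295793 − (-1.600271)·(3.295793 − 3.076709) / (-1.600271 − (-8.275434)) = 3.295793 − (-0.350593)/(6.675163) = 3.348315
p(3.348315) = 0.138670
t5 = 3.348315 − 0.138670·(3.348315 − 3.295793) / (0.138670 − (-1.600271)) = 3.348315 − (0.007283)/(1.738941) = 3.344127

3.3441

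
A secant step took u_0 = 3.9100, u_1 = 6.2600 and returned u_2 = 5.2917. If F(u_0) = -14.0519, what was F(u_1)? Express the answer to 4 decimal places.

The secant line through (3.9100, -14.0519) and (6.2600, F(u_1)) crosses zero at u_2 = 5.2917.
So (3.9100, -14.0519), (6.2600, F(u_1)), (5.2917, 0) are collinear:
F(u_1) = -14.0519 · (6.2600 − 5.2917) / (3.9100 − 5.2917) = -14.0519 · (0.968300)/(-1.381700) = 9.847619

9.8476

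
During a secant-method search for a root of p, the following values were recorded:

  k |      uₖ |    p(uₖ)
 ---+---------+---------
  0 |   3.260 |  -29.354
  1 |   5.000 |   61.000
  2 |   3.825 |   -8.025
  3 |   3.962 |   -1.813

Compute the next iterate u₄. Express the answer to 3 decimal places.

u₄ = 3.962 − (-1.813)·(3.962 − 3.825) / (-1.813 − (-8.025))
   = 3.962 − (-0.24838)/(6.21200) = 4.00198

4.002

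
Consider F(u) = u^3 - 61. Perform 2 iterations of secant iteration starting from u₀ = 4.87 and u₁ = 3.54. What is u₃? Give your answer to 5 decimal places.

F(4.87) = 54.5013030, F(3.54) = -16.6381360
u₂ = 3.5400000 − (-16.6381360)·(3.5400000 − 4.8700000) / (-16.6381360 − 54.5013030) = 3.5400000 − (22.1287209)/(-71.1394390) = 3.8510612
F(3.8510612) = -3.8861721
u₃ = 3.8510612 − (-3.8861721)·(3.8510612 − 3.5400000) / (-3.8861721 − (-16.6381360)) = 3.8510612 − (-1.2088374)/(12.7519639) = 3.9458574

3.94586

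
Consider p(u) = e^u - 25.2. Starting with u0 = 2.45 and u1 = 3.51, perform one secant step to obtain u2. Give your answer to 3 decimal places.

p(2.45) = -13.61165, p(3.51) = 8.24827
u2 = 3.51000 − 8.24827·(3.51000 − 2.45000) / (8.24827 − (-13.61165)) = 3.51000 − (8.74316)/(21.85992) = 3.11004

3.110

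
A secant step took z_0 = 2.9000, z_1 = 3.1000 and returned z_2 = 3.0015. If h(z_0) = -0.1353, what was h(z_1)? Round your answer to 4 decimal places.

0.1313

The secant line through (2.9000, -0.1353) and (3.1000, h(z_1)) crosses zero at z_2 = 3.0015.
So (2.9000, -0.1353), (3.1000, h(z_1)), (3.0015, 0) are collinear:
h(z_1) = -0.1353 · (3.1000 − 3.0015) / (2.9000 − 3.0015) = -0.1353 · (0.098500)/(-0.101500) = 0.131301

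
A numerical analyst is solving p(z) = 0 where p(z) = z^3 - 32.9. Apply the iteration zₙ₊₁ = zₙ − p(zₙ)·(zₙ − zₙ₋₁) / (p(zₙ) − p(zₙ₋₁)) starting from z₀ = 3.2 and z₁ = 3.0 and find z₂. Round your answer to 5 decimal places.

p(3.2) = -0.1320000, p(3.0) = -5.9000000
z₂ = 3.0000000 − (-5.9000000)·(3.0000000 − 3.2000000) / (-5.9000000 − (-0.1320000)) = 3.0000000 − (1.1800000)/(-5.7680000) = 3.2045770

3.20458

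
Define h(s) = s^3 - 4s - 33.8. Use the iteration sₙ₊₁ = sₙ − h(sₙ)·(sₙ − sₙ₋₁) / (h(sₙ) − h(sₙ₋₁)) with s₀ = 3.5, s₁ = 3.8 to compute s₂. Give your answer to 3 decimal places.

3.637

h(3.5) = -4.92500, h(3.8) = 5.87200
s₂ = 3.80000 − 5.87200·(3.80000 − 3.50000) / (5.87200 − (-4.92500)) = 3.80000 − (1.76160)/(10.79700) = 3.63684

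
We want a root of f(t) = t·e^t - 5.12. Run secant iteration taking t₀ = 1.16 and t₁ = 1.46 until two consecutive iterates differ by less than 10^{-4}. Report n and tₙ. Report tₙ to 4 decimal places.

n = 5, tₙ = 1.3403

f(1.16) = -1.419677, f(1.46) = 1.166701
t₂ = 1.460000 − 1.166701·(0.300000)/(2.586378) = 1.324672;  |Δ| = 0.135328
f(1.324672) = -0.137976
t₃ = 1.324672 − (-0.137976)·(-0.135328)/(-1.304677) = 1.338983;  |Δ| = 0.014312
f(1.338983) = -0.011561
t₄ = 1.338983 − (-0.011561)·(0.014312)/(0.126415) = 1.340292;  |Δ| = 0.001309
f(1.340292) = 0.000129
t₅ = 1.340292 − 0.000129·(0.001309)/(0.011691) = 1.340278;  |Δ| = 0.000014
|t₅ − t₄| = 0.000014 < 10^{-4}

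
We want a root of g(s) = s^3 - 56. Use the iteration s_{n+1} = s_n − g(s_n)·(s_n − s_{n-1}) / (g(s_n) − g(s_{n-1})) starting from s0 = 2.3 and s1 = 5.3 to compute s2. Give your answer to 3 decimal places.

g(2.3) = -43.83300, g(5.3) = 92.87700
s2 = 5.30000 − 92.87700·(5.30000 − 2.30000) / (92.87700 − (-43.83300)) = 5.30000 − (278.63100)/(136.71000) = 3.26188

3.262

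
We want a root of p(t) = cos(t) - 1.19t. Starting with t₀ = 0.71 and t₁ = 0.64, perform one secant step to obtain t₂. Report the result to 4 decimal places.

0.6623

p(0.71) = -0.086538, p(0.64) = 0.040496
t₂ = 0.640000 − 0.040496·(0.640000 − 0.710000) / (0.040496 − (-0.086538)) = 0.640000 − (-0.002835)/(0.127034) = 0.662315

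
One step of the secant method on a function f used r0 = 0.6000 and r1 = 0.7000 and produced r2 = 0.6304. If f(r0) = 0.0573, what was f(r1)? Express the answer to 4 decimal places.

The secant line through (0.6000, 0.0573) and (0.7000, f(r1)) crosses zero at r2 = 0.6304.
So (0.6000, 0.0573), (0.7000, f(r1)), (0.6304, 0) are collinear:
f(r1) = 0.0573 · (0.7000 − 0.6304) / (0.6000 − 0.6304) = 0.0573 · (0.069600)/(-0.030400) = -0.131187

-0.1312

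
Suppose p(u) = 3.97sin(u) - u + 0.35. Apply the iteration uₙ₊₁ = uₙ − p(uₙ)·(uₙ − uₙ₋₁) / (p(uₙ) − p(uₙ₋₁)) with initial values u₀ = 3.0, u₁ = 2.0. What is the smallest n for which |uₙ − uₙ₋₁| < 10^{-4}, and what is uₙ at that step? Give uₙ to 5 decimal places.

n = 6, uₙ = 2.55326

p(3.0) = -2.0897536, p(2.0) = 1.9599108
u₂ = 2.0000000 − 1.9599108·(-1.0000000)/(4.0496644) = 2.4839687;  |Δ| = 0.4839687
p(2.4839687) = 0.2926464
u₃ = 2.4839687 − 0.2926464·(0.4839687)/(-1.6672644) = 2.5689173;  |Δ| = 0.0849486
p(2.5689173) = -0.0676436
u₄ = 2.5689173 − (-0.0676436)·(0.0849486)/(-0.3602900) = 2.5529684;  |Δ| = 0.0159489
p(2.5529684) = 0.0012446
u₅ = 2.5529684 − 0.0012446·(-0.0159489)/(0.0688882) = 2.5532565;  |Δ| = 0.0002881
p(2.5532565) = 0.0000049
u₆ = 2.5532565 − 0.0000049·(0.0002881)/(-0.0012396) = 2.5532577;  |Δ| = 0.0000011
|u₆ − u₅| = 0.0000011 < 10^{-4}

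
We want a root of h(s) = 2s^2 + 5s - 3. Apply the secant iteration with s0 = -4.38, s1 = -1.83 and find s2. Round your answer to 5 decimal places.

-2.56480

h(-4.38) = 13.4688000, h(-1.83) = -5.4522000
s2 = -1.8300000 − (-5.4522000)·(-1.8300000 − (-4.3800000)) / (-5.4522000 − 13.4688000) = -1.8300000 − (-13.9031100)/(-18.9210000) = -2.5647978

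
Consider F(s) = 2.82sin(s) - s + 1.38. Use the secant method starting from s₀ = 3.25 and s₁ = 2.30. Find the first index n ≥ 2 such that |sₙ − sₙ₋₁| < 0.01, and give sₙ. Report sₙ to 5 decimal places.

F(3.25) = -2.1751103, F(2.30) = 1.1828887
s₂ = 2.3000000 − 1.1828887·(-0.9500000)/(3.3579990) = 2.6346470;  |Δ| = 0.3346470
F(2.6346470) = 0.1144893
s₃ = 2.6346470 − 0.1144893·(0.3346470)/(-1.0683994) = 2.6705076;  |Δ| = 0.0358606
F(2.6705076) = -0.0106411
s₄ = 2.6705076 − (-0.0106411)·(0.0358606)/(-0.1251304) = 2.6674580;  |Δ| = 0.0030496
|s₄ − s₃| = 0.0030496 < 0.01

n = 4, sₙ = 2.66746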